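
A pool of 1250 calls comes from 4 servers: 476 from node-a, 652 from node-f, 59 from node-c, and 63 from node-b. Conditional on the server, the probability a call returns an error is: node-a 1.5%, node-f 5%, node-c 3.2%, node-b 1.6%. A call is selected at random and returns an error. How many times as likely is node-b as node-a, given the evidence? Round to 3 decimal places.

By Bayes' rule, posterior ∝ prior × likelihood:
  node-a: 0.3808 × 0.015 = 0.005712
  node-f: 0.5216 × 0.05 = 0.02608
  node-c: 0.0472 × 0.032 = 0.0015104
  node-b: 0.0504 × 0.016 = 0.0008064
Total = 0.0341088.
The ratio is 0.0008064 / 0.005712 (the normalizer cancels) = 0.141.

0.141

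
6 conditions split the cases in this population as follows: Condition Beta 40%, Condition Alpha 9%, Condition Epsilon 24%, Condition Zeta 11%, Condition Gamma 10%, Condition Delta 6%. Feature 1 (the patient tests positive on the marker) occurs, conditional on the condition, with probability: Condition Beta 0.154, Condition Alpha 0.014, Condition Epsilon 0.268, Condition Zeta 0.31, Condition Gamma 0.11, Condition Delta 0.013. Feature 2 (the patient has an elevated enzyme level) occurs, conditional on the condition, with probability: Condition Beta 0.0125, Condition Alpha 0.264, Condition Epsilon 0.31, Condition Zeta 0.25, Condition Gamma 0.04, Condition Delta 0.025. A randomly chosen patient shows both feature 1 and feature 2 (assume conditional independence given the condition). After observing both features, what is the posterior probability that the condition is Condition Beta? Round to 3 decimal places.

0.026

Compute prior × likelihood for every hypothesis:
  Condition Beta: 0.4 × 0.154 × 0.0125 = 0.00077
  Condition Alpha: 0.09 × 0.014 × 0.264 = 0.00033264
  Condition Epsilon: 0.24 × 0.268 × 0.31 = 0.0199392
  Condition Zeta: 0.11 × 0.31 × 0.25 = 0.008525
  Condition Gamma: 0.1 × 0.11 × 0.04 = 0.00044
  Condition Delta: 0.06 × 0.013 × 0.025 = 0.0000195
Sum = 0.03002634.
P(Condition Beta | evidence) = 0.00077 / 0.03002634 ≈ 0.026.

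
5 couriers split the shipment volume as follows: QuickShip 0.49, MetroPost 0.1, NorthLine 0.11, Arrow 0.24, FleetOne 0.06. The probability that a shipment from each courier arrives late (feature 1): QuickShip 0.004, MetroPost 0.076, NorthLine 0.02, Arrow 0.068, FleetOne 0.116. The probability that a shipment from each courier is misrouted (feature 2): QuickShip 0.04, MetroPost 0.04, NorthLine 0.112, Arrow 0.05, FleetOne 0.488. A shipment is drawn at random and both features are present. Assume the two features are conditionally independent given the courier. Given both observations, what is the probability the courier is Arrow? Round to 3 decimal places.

Unnormalized posteriors (prior × likelihood):
  QuickShip: 0.49 × 0.004 × 0.04 = 0.0000784
  MetroPost: 0.1 × 0.076 × 0.04 = 0.000304
  NorthLine: 0.11 × 0.02 × 0.112 = 0.0002464
  Arrow: 0.24 × 0.068 × 0.05 = 0.000816
  FleetOne: 0.06 × 0.116 × 0.488 = 0.00339648
Total = 0.00484128.
P(Arrow | evidence) = 0.000816 / 0.00484128 ≈ 0.169.

0.169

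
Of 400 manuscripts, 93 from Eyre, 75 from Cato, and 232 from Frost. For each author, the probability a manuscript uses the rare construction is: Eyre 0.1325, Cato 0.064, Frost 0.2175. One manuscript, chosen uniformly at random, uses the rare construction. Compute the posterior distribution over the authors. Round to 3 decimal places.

Eyre 0.182, Cato 0.071, Frost 0.747

By Bayes' rule, posterior ∝ prior × likelihood:
  Eyre: 0.2325 × 0.1325 = 0.03080625
  Cato: 0.1875 × 0.064 = 0.012
  Frost: 0.58 × 0.2175 = 0.12615
Total = 0.16895625.
P(Eyre | rare-form) = 0.03080625/0.16895625 ≈ 0.182
P(Cato | rare-form) = 0.012/0.16895625 ≈ 0.071
P(Frost | rare-form) = 0.12615/0.16895625 ≈ 0.747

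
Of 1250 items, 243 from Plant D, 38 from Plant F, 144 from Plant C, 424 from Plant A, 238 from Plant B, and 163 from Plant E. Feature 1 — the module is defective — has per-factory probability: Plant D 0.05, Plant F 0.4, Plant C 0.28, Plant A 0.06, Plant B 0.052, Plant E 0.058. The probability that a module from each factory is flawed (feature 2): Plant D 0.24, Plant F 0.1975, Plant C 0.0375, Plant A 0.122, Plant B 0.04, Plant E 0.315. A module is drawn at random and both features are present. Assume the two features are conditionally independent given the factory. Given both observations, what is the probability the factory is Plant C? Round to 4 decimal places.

By Bayes' rule, posterior ∝ prior × likelihood:
  Plant D: 0.1944 × 0.05 × 0.24 = 0.0023328
  Plant F: 0.0304 × 0.4 × 0.1975 = 0.0024016
  Plant C: 0.1152 × 0.28 × 0.0375 = 0.0012096
  Plant A: 0.3392 × 0.06 × 0.122 = 0.002482944
  Plant B: 0.1904 × 0.052 × 0.04 = 0.000396032
  Plant E: 0.1304 × 0.058 × 0.315 = 0.002382408
Sum = 0.011205384.
P(Plant C | evidence) = 0.0012096 / 0.011205384 ≈ 0.1079.

0.1079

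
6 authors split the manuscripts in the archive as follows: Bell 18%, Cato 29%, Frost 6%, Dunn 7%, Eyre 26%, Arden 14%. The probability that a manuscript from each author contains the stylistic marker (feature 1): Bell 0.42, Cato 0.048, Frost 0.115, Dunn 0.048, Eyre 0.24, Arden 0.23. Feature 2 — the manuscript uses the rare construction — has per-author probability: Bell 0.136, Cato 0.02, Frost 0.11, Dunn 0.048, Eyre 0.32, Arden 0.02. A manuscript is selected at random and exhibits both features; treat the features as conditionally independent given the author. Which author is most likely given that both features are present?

Prior × likelihood for each hypothesis:
  Bell: 0.18 × 0.42 × 0.136 = 0.0102816
  Cato: 0.29 × 0.048 × 0.02 = 0.0002784
  Frost: 0.06 × 0.115 × 0.11 = 0.000759
  Dunn: 0.07 × 0.048 × 0.048 = 0.00016128
  Eyre: 0.26 × 0.24 × 0.32 = 0.019968
  Arden: 0.14 × 0.23 × 0.02 = 0.000644
Total = 0.03209228.
Largest term belongs to Eyre, so Eyre is most probable.

Eyre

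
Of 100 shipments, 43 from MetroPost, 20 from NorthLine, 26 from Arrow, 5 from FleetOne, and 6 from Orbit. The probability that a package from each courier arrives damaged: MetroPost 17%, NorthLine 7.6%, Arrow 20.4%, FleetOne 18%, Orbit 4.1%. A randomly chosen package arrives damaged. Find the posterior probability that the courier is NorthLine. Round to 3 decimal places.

0.099

Unnormalized posteriors (prior × likelihood):
  MetroPost: 0.43 × 0.17 = 0.0731
  NorthLine: 0.2 × 0.076 = 0.0152
  Arrow: 0.26 × 0.204 = 0.05304
  FleetOne: 0.05 × 0.18 = 0.009
  Orbit: 0.06 × 0.041 = 0.00246
Normalizing constant = 0.1528.
P(NorthLine | evidence) = 0.0152 / 0.1528 ≈ 0.099.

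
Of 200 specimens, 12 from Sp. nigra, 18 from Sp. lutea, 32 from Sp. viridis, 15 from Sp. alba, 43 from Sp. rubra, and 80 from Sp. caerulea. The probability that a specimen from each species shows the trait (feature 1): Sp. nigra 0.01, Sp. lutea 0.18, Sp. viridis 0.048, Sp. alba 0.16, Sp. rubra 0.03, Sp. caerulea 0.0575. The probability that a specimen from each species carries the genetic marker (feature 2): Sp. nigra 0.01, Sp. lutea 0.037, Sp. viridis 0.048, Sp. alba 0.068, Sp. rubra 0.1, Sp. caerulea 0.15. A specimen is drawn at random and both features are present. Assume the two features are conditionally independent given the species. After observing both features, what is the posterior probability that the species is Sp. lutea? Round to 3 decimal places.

By Bayes' rule, posterior ∝ prior × likelihood:
  Sp. nigra: 0.06 × 0.01 × 0.01 = 0.000006
  Sp. lutea: 0.09 × 0.18 × 0.037 = 0.0005994
  Sp. viridis: 0.16 × 0.048 × 0.048 = 0.00036864
  Sp. alba: 0.075 × 0.16 × 0.068 = 0.000816
  Sp. rubra: 0.215 × 0.03 × 0.1 = 0.000645
  Sp. caerulea: 0.4 × 0.0575 × 0.15 = 0.00345
Total = 0.00588504.
P(Sp. lutea | evidence) = 0.0005994 / 0.00588504 ≈ 0.102.

0.102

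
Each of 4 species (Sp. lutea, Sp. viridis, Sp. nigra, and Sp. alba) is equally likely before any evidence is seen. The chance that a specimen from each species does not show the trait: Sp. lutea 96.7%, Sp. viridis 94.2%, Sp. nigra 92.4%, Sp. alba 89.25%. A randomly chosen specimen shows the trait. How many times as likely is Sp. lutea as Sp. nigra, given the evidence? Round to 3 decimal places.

0.434

Taking complements, P(trait | each) = Sp. lutea 0.033, Sp. viridis 0.058, Sp. nigra 0.076, Sp. alba 0.1075.
Since the prior is uniform, the posterior is proportional to the likelihood:
  Sp. lutea: 0.033
  Sp. viridis: 0.058
  Sp. nigra: 0.076
  Sp. alba: 0.1075
Sum = 0.2745.
The ratio is 0.033 / 0.076 (the normalizer cancels) = 0.434.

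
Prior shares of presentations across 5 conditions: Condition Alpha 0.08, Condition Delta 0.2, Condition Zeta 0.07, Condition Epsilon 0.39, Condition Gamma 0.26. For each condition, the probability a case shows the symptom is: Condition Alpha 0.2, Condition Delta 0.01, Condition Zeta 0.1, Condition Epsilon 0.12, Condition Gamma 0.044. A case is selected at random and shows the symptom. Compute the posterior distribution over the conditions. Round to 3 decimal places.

By Bayes' rule, posterior ∝ prior × likelihood:
  Condition Alpha: 0.08 × 0.2 = 0.016
  Condition Delta: 0.2 × 0.01 = 0.002
  Condition Zeta: 0.07 × 0.1 = 0.007
  Condition Epsilon: 0.39 × 0.12 = 0.0468
  Condition Gamma: 0.26 × 0.044 = 0.01144
Total = 0.08324.
P(Condition Alpha | symptomatic) = 0.016/0.08324 ≈ 0.192
P(Condition Delta | symptomatic) = 0.002/0.08324 ≈ 0.024
P(Condition Zeta | symptomatic) = 0.007/0.08324 ≈ 0.084
P(Condition Epsilon | symptomatic) = 0.0468/0.08324 ≈ 0.562
P(Condition Gamma | symptomatic) = 0.01144/0.08324 ≈ 0.137
(Check: 0.192+0.024+0.084+0.562+0.137 = 0.999.)

Condition Alpha 0.192, Condition Delta 0.024, Condition Zeta 0.084, Condition Epsilon 0.562, Condition Gamma 0.137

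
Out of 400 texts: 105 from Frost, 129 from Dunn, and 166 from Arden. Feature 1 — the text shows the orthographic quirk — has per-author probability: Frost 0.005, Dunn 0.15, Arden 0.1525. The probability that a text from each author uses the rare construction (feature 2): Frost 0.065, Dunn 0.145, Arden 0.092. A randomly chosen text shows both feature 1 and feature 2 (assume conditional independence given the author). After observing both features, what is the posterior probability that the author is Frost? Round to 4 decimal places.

Prior × likelihood for each hypothesis:
  Frost: 0.2625 × 0.005 × 0.065 = 0.0000853125
  Dunn: 0.3225 × 0.15 × 0.145 = 0.007014375
  Arden: 0.415 × 0.1525 × 0.092 = 0.00582245
Total = 0.0129221375.
P(Frost | evidence) = 0.0000853125 / 0.0129221375 ≈ 0.0066.

0.0066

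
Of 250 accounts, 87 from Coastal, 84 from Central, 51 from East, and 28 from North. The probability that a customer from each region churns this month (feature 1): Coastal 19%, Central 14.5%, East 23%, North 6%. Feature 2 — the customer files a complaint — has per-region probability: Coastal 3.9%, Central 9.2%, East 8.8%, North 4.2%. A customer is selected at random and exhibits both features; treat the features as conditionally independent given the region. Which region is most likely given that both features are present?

Central

Compute prior × likelihood for every hypothesis:
  Coastal: 0.348 × 0.19 × 0.039 = 0.00257868
  Central: 0.336 × 0.145 × 0.092 = 0.00448224
  East: 0.204 × 0.23 × 0.088 = 0.00412896
  North: 0.112 × 0.06 × 0.042 = 0.00028224
Normalizing constant = 0.01147212.
Largest term belongs to Central, so Central is most probable.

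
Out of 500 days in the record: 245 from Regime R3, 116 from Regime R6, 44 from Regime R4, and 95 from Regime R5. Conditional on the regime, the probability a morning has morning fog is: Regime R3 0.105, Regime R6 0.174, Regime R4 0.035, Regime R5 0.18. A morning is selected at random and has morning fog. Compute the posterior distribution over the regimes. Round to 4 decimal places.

Regime R3 0.3985, Regime R6 0.3127, Regime R4 0.0239, Regime R5 0.2649

Compute prior × likelihood for every hypothesis:
  Regime R3: 0.49 × 0.105 = 0.05145
  Regime R6: 0.232 × 0.174 = 0.040368
  Regime R4: 0.088 × 0.035 = 0.00308
  Regime R5: 0.19 × 0.18 = 0.0342
Total = 0.129098.
P(Regime R3 | fog) = 0.05145/0.129098 ≈ 0.3985
P(Regime R6 | fog) = 0.040368/0.129098 ≈ 0.3127
P(Regime R4 | fog) = 0.00308/0.129098 ≈ 0.0239
P(Regime R5 | fog) = 0.0342/0.129098 ≈ 0.2649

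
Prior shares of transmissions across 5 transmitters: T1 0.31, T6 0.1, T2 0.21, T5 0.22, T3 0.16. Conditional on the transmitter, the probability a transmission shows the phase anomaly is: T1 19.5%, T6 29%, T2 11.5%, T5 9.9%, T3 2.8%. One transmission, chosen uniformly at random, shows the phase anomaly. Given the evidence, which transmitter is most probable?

T1

Unnormalized posteriors (prior × likelihood):
  T1: 0.31 × 0.195 = 0.06045
  T6: 0.1 × 0.29 = 0.029
  T2: 0.21 × 0.115 = 0.02415
  T5: 0.22 × 0.099 = 0.02178
  T3: 0.16 × 0.028 = 0.00448
Total = 0.13986.
Largest term belongs to T1, so T1 is most probable.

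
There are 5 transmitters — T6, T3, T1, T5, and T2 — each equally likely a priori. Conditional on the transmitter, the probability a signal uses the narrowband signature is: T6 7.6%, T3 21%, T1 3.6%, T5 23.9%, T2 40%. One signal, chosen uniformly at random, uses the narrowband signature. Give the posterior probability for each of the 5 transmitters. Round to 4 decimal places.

Since the prior is uniform, the posterior is proportional to the likelihood:
  T6: 0.076
  T3: 0.21
  T1: 0.036
  T5: 0.239
  T2: 0.4
Normalizing constant = 0.961.
P(T6 | narrowband) = 0.076/0.961 ≈ 0.0791
P(T3 | narrowband) = 0.21/0.961 ≈ 0.2185
P(T1 | narrowband) = 0.036/0.961 ≈ 0.0375
P(T5 | narrowband) = 0.239/0.961 ≈ 0.2487
P(T2 | narrowband) = 0.4/0.961 ≈ 0.4162

T6 0.0791, T3 0.2185, T1 0.0375, T5 0.2487, T2 0.4162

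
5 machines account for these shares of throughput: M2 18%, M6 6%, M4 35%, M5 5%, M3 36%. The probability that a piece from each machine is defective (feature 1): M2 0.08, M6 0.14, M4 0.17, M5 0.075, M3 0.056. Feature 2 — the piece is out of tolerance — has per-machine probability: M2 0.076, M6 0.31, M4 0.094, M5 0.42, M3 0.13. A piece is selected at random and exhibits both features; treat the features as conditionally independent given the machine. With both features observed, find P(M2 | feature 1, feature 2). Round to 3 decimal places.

Compute prior × likelihood for every hypothesis:
  M2: 0.18 × 0.08 × 0.076 = 0.0010944
  M6: 0.06 × 0.14 × 0.31 = 0.002604
  M4: 0.35 × 0.17 × 0.094 = 0.005593
  M5: 0.05 × 0.075 × 0.42 = 0.001575
  M3: 0.36 × 0.056 × 0.13 = 0.0026208
Total = 0.0134872.
P(M2 | evidence) = 0.0010944 / 0.0134872 ≈ 0.081.

0.081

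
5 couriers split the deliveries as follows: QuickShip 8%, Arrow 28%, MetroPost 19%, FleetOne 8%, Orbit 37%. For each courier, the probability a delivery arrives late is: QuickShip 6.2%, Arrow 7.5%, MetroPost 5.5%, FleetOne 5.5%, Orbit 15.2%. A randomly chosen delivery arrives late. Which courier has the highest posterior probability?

Orbit

Unnormalized posteriors (prior × likelihood):
  QuickShip: 0.08 × 0.062 = 0.00496
  Arrow: 0.28 × 0.075 = 0.021
  MetroPost: 0.19 × 0.055 = 0.01045
  FleetOne: 0.08 × 0.055 = 0.0044
  Orbit: 0.37 × 0.152 = 0.05624
Sum = 0.09705.
Largest term belongs to Orbit, so Orbit is most probable.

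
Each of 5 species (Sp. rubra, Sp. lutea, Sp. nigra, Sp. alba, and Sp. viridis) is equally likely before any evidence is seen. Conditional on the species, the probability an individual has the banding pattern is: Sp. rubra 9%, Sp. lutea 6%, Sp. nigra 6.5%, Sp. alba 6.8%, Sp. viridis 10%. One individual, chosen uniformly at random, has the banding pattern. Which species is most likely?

Sp. viridis

Since the prior is uniform, the posterior is proportional to the likelihood:
  Sp. rubra: 0.09
  Sp. lutea: 0.06
  Sp. nigra: 0.065
  Sp. alba: 0.068
  Sp. viridis: 0.1
Sum = 0.383.
Largest term belongs to Sp. viridis, so Sp. viridis is most probable.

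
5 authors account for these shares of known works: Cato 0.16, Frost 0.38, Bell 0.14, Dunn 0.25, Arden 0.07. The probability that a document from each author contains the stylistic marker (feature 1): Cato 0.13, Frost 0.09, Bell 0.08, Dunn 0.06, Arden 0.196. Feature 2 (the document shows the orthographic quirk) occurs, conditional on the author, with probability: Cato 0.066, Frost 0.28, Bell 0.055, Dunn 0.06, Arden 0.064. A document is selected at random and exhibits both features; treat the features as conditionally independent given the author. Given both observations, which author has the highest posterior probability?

Compute prior × likelihood for every hypothesis:
  Cato: 0.16 × 0.13 × 0.066 = 0.0013728
  Frost: 0.38 × 0.09 × 0.28 = 0.009576
  Bell: 0.14 × 0.08 × 0.055 = 0.000616
  Dunn: 0.25 × 0.06 × 0.06 = 0.0009
  Arden: 0.07 × 0.196 × 0.064 = 0.00087808
Normalizing constant = 0.01334288.
Largest term belongs to Frost, so Frost is most probable.

Frost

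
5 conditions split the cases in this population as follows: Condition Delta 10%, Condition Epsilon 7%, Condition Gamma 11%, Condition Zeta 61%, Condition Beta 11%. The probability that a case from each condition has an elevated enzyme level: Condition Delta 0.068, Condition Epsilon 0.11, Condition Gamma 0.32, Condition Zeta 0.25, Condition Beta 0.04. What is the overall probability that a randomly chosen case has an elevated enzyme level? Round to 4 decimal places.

0.2066

By Bayes' rule, posterior ∝ prior × likelihood:
  Condition Delta: 0.1 × 0.068 = 0.0068
  Condition Epsilon: 0.07 × 0.11 = 0.0077
  Condition Gamma: 0.11 × 0.32 = 0.0352
  Condition Zeta: 0.61 × 0.25 = 0.1525
  Condition Beta: 0.11 × 0.04 = 0.0044
P(elevated) = 0.0068 + 0.0077 + 0.0352 + 0.1525 + 0.0044 = 0.2066 → 0.2066.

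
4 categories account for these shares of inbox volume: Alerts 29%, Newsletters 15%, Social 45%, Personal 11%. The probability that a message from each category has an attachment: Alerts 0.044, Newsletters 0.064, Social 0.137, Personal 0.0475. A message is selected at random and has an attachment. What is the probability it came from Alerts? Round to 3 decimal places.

0.143

Compute prior × likelihood for every hypothesis:
  Alerts: 0.29 × 0.044 = 0.01276
  Newsletters: 0.15 × 0.064 = 0.0096
  Social: 0.45 × 0.137 = 0.06165
  Personal: 0.11 × 0.0475 = 0.005225
Normalizing constant = 0.089235.
P(Alerts | evidence) = 0.01276 / 0.089235 ≈ 0.143.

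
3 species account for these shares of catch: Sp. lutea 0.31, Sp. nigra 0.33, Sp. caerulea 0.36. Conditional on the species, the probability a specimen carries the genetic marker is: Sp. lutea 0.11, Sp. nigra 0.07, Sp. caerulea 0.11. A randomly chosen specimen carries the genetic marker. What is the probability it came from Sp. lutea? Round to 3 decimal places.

Prior × likelihood for each hypothesis:
  Sp. lutea: 0.31 × 0.11 = 0.0341
  Sp. nigra: 0.33 × 0.07 = 0.0231
  Sp. caerulea: 0.36 × 0.11 = 0.0396
Sum = 0.0968.
P(Sp. lutea | evidence) = 0.0341 / 0.0968 ≈ 0.352.

0.352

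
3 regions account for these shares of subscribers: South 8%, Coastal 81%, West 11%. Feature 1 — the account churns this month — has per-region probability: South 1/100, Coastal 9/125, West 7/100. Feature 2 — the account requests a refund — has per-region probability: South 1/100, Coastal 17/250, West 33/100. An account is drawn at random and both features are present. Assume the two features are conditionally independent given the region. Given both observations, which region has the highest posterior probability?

Coastal

Compute prior × likelihood for every hypothesis:
  South: 0.08 × 0.01 × 0.01 = 0.000008
  Coastal: 0.81 × 0.072 × 0.068 = 0.00396576
  West: 0.11 × 0.07 × 0.33 = 0.002541
Total = 0.00651476.
Largest term belongs to Coastal, so Coastal is most probable.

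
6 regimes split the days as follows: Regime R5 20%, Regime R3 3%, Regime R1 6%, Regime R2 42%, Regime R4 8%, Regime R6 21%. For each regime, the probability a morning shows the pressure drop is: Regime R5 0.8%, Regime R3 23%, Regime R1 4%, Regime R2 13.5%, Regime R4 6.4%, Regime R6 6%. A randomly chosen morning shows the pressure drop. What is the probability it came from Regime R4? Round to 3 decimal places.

Compute prior × likelihood for every hypothesis:
  Regime R5: 0.2 × 0.008 = 0.0016
  Regime R3: 0.03 × 0.23 = 0.0069
  Regime R1: 0.06 × 0.04 = 0.0024
  Regime R2: 0.42 × 0.135 = 0.0567
  Regime R4: 0.08 × 0.064 = 0.00512
  Regime R6: 0.21 × 0.06 = 0.0126
Sum = 0.08532.
P(Regime R4 | evidence) = 0.00512 / 0.08532 ≈ 0.060.

0.060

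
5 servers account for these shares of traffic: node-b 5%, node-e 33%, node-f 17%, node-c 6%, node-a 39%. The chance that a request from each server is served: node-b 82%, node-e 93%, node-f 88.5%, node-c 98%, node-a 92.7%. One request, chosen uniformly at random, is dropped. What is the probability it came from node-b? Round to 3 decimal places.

0.111

Taking complements, P(dropped | each) = node-b 0.18, node-e 0.07, node-f 0.115, node-c 0.02, node-a 0.073.
Prior × likelihood for each hypothesis:
  node-b: 0.05 × 0.18 = 0.009
  node-e: 0.33 × 0.07 = 0.0231
  node-f: 0.17 × 0.115 = 0.01955
  node-c: 0.06 × 0.02 = 0.0012
  node-a: 0.39 × 0.073 = 0.02847
Normalizing constant = 0.08132.
P(node-b | evidence) = 0.009 / 0.08132 ≈ 0.111.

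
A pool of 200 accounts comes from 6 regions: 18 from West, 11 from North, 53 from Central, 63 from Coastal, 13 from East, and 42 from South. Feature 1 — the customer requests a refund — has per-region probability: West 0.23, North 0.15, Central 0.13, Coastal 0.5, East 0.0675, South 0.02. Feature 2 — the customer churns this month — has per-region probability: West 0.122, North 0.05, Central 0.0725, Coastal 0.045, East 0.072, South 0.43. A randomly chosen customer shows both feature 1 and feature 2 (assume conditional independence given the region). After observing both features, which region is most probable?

Coastal

Prior × likelihood for each hypothesis:
  West: 0.09 × 0.23 × 0.122 = 0.0025254
  North: 0.055 × 0.15 × 0.05 = 0.0004125
  Central: 0.265 × 0.13 × 0.0725 = 0.002497625
  Coastal: 0.315 × 0.5 × 0.045 = 0.0070875
  East: 0.065 × 0.0675 × 0.072 = 0.0003159
  South: 0.21 × 0.02 × 0.43 = 0.001806
Sum = 0.014644925.
Largest term belongs to Coastal, so Coastal is most probable.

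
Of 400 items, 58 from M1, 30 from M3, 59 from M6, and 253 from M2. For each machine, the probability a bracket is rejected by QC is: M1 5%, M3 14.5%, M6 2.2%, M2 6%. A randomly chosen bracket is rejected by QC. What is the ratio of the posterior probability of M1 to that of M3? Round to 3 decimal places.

Prior × likelihood for each hypothesis:
  M1: 0.145 × 0.05 = 0.00725
  M3: 0.075 × 0.145 = 0.010875
  M6: 0.1475 × 0.022 = 0.003245
  M2: 0.6325 × 0.06 = 0.03795
Total = 0.05932.
The ratio is 0.00725 / 0.010875 (the normalizer cancels) = 0.667.

0.667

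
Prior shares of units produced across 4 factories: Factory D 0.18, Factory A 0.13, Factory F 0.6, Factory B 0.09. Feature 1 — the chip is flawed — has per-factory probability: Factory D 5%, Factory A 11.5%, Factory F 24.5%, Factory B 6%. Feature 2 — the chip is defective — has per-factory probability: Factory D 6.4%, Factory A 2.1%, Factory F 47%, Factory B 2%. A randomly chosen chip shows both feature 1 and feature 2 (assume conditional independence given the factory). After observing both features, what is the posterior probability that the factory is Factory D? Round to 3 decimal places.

Compute prior × likelihood for every hypothesis:
  Factory D: 0.18 × 0.05 × 0.064 = 0.000576
  Factory A: 0.13 × 0.115 × 0.021 = 0.00031395
  Factory F: 0.6 × 0.245 × 0.47 = 0.06909
  Factory B: 0.09 × 0.06 × 0.02 = 0.000108
Total = 0.07008795.
P(Factory D | evidence) = 0.000576 / 0.07008795 ≈ 0.008.

0.008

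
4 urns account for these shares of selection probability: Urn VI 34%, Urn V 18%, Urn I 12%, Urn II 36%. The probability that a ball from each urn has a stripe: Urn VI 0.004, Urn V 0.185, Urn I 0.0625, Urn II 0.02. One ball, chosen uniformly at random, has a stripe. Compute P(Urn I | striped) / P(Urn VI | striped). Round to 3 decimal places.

5.515

Unnormalized posteriors (prior × likelihood):
  Urn VI: 0.34 × 0.004 = 0.00136
  Urn V: 0.18 × 0.185 = 0.0333
  Urn I: 0.12 × 0.0625 = 0.0075
  Urn II: 0.36 × 0.02 = 0.0072
Sum = 0.04936.
The ratio is 0.0075 / 0.00136 (the normalizer cancels) = 5.515.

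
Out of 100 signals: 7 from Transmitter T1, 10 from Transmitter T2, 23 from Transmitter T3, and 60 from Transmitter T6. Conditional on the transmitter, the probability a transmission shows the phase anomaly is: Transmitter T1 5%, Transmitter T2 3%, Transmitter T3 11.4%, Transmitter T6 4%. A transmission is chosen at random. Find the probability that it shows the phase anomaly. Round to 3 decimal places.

0.057

Prior × likelihood for each hypothesis:
  Transmitter T1: 0.07 × 0.05 = 0.0035
  Transmitter T2: 0.1 × 0.03 = 0.003
  Transmitter T3: 0.23 × 0.114 = 0.02622
  Transmitter T6: 0.6 × 0.04 = 0.024
P(anomaly) = 0.0035 + 0.003 + 0.02622 + 0.024 = 0.05672 → 0.057.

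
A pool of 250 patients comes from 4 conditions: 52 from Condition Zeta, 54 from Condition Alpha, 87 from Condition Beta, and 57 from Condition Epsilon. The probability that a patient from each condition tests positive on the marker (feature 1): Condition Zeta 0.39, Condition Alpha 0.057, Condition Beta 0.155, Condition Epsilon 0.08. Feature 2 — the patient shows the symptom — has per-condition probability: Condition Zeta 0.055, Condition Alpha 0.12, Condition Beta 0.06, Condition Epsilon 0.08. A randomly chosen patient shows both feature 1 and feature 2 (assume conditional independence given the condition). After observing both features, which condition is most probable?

Condition Zeta

Compute prior × likelihood for every hypothesis:
  Condition Zeta: 0.208 × 0.39 × 0.055 = 0.0044616
  Condition Alpha: 0.216 × 0.057 × 0.12 = 0.00147744
  Condition Beta: 0.348 × 0.155 × 0.06 = 0.0032364
  Condition Epsilon: 0.228 × 0.08 × 0.08 = 0.0014592
Sum = 0.01063464.
Largest term belongs to Condition Zeta, so Condition Zeta is most probable.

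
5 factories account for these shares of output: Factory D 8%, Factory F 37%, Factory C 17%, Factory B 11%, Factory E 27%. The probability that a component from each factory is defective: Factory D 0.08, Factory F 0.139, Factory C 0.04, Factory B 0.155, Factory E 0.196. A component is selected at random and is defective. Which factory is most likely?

Factory E

By Bayes' rule, posterior ∝ prior × likelihood:
  Factory D: 0.08 × 0.08 = 0.0064
  Factory F: 0.37 × 0.139 = 0.05143
  Factory C: 0.17 × 0.04 = 0.0068
  Factory B: 0.11 × 0.155 = 0.01705
  Factory E: 0.27 × 0.196 = 0.05292
Normalizing constant = 0.1346.
Largest term belongs to Factory E, so Factory E is most probable.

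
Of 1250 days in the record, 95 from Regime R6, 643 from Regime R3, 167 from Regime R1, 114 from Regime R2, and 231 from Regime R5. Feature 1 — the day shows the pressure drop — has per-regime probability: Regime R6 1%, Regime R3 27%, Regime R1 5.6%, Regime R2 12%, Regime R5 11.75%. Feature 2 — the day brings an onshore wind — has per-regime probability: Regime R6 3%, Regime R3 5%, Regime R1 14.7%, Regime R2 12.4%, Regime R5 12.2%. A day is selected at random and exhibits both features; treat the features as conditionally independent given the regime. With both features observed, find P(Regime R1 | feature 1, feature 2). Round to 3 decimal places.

Compute prior × likelihood for every hypothesis:
  Regime R6: 0.076 × 0.01 × 0.03 = 0.0000228
  Regime R3: 0.5144 × 0.27 × 0.05 = 0.0069444
  Regime R1: 0.1336 × 0.056 × 0.147 = 0.0010997952
  Regime R2: 0.0912 × 0.12 × 0.124 = 0.001357056
  Regime R5: 0.1848 × 0.1175 × 0.122 = 0.002649108
Normalizing constant = 0.0120731592.
P(Regime R1 | evidence) = 0.0010997952 / 0.0120731592 ≈ 0.091.

0.091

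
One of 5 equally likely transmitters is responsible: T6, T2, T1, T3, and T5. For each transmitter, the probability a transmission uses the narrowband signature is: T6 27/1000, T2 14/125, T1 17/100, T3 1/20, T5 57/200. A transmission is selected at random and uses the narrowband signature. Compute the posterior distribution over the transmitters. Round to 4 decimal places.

With a uniform prior (1/5 each), posterior ∝ likelihood:
  T6: 0.027
  T2: 0.112
  T1: 0.17
  T3: 0.05
  T5: 0.285
Normalizing constant = 0.644.
P(T6 | narrowband) = 0.027/0.644 ≈ 0.0419
P(T2 | narrowband) = 0.112/0.644 ≈ 0.1739
P(T1 | narrowband) = 0.17/0.644 ≈ 0.2640
P(T3 | narrowband) = 0.05/0.644 ≈ 0.0776
P(T5 | narrowband) = 0.285/0.644 ≈ 0.4425

T6 0.0419, T2 0.1739, T1 0.2640, T3 0.0776, T5 0.4425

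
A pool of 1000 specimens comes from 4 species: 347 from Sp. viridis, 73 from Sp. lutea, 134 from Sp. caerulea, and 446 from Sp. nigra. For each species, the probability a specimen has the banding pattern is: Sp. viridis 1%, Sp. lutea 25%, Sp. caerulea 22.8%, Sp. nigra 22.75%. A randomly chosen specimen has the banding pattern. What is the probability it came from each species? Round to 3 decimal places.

Compute prior × likelihood for every hypothesis:
  Sp. viridis: 0.347 × 0.01 = 0.00347
  Sp. lutea: 0.073 × 0.25 = 0.01825
  Sp. caerulea: 0.134 × 0.228 = 0.030552
  Sp. nigra: 0.446 × 0.2275 = 0.101465
Sum = 0.153737.
P(Sp. viridis | banded) = 0.00347/0.153737 ≈ 0.023
P(Sp. lutea | banded) = 0.01825/0.153737 ≈ 0.119
P(Sp. caerulea | banded) = 0.030552/0.153737 ≈ 0.199
P(Sp. nigra | banded) = 0.101465/0.153737 ≈ 0.660
(Check: 0.023+0.119+0.199+0.660 = 1.001.)

Sp. viridis 0.023, Sp. lutea 0.119, Sp. caerulea 0.199, Sp. nigra 0.660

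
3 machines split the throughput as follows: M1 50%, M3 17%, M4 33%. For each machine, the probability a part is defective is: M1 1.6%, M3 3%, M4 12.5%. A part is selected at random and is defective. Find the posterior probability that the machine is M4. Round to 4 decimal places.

0.7590

Compute prior × likelihood for every hypothesis:
  M1: 0.5 × 0.016 = 0.008
  M3: 0.17 × 0.03 = 0.0051
  M4: 0.33 × 0.125 = 0.04125
Sum = 0.05435.
P(M4 | evidence) = 0.04125 / 0.05435 ≈ 0.7590.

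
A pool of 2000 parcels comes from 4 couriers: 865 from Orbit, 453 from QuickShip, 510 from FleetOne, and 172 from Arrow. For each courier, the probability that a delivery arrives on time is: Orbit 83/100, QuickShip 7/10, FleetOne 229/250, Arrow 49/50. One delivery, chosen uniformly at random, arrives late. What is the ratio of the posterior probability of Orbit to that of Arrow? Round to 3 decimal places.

Taking complements, P(late | each) = Orbit 0.17, QuickShip 0.3, FleetOne 0.084, Arrow 0.02.
By Bayes' rule, posterior ∝ prior × likelihood:
  Orbit: 0.4325 × 0.17 = 0.073525
  QuickShip: 0.2265 × 0.3 = 0.06795
  FleetOne: 0.255 × 0.084 = 0.02142
  Arrow: 0.086 × 0.02 = 0.00172
Normalizing constant = 0.164615.
The ratio is 0.073525 / 0.00172 (the normalizer cancels) = 42.747.

42.747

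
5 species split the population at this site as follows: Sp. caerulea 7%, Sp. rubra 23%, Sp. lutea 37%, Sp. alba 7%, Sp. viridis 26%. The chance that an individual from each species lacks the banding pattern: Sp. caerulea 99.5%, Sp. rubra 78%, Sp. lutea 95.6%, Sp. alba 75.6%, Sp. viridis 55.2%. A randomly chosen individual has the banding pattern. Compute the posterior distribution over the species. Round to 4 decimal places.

Taking complements, P(banded | each) = Sp. caerulea 0.005, Sp. rubra 0.22, Sp. lutea 0.044, Sp. alba 0.244, Sp. viridis 0.448.
By Bayes' rule, posterior ∝ prior × likelihood:
  Sp. caerulea: 0.07 × 0.005 = 0.00035
  Sp. rubra: 0.23 × 0.22 = 0.0506
  Sp. lutea: 0.37 × 0.044 = 0.01628
  Sp. alba: 0.07 × 0.244 = 0.01708
  Sp. viridis: 0.26 × 0.448 = 0.11648
Normalizing constant = 0.20079.
P(Sp. caerulea | banded) = 0.00035/0.20079 ≈ 0.0017
P(Sp. rubra | banded) = 0.0506/0.20079 ≈ 0.2520
P(Sp. lutea | banded) = 0.01628/0.20079 ≈ 0.0811
P(Sp. alba | banded) = 0.01708/0.20079 ≈ 0.0851
P(Sp. viridis | banded) = 0.11648/0.20079 ≈ 0.5801

Sp. caerulea 0.0017, Sp. rubra 0.2520, Sp. lutea 0.0811, Sp. alba 0.0851, Sp. viridis 0.5801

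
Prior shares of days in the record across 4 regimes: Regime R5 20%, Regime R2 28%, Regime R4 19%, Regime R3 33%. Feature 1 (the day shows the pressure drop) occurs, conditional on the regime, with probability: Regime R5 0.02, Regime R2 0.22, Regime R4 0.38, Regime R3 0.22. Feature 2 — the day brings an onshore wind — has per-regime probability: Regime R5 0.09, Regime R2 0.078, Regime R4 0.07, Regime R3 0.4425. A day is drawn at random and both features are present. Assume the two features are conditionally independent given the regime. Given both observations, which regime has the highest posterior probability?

Compute prior × likelihood for every hypothesis:
  Regime R5: 0.2 × 0.02 × 0.09 = 0.00036
  Regime R2: 0.28 × 0.22 × 0.078 = 0.0048048
  Regime R4: 0.19 × 0.38 × 0.07 = 0.005054
  Regime R3: 0.33 × 0.22 × 0.4425 = 0.0321255
Normalizing constant = 0.0423443.
Largest term belongs to Regime R3, so Regime R3 is most probable.

Regime R3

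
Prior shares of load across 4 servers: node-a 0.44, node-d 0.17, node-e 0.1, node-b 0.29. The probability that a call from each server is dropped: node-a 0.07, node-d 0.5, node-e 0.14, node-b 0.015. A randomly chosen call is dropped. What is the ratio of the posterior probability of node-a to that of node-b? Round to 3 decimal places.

7.080

Compute prior × likelihood for every hypothesis:
  node-a: 0.44 × 0.07 = 0.0308
  node-d: 0.17 × 0.5 = 0.085
  node-e: 0.1 × 0.14 = 0.014
  node-b: 0.29 × 0.015 = 0.00435
Total = 0.13415.
The ratio is 0.0308 / 0.00435 (the normalizer cancels) = 7.080.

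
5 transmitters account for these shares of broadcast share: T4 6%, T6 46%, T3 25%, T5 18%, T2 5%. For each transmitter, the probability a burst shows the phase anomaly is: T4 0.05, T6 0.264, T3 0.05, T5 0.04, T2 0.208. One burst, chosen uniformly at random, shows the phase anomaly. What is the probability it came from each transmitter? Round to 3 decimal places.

T4 0.019, T6 0.786, T3 0.081, T5 0.047, T2 0.067

Prior × likelihood for each hypothesis:
  T4: 0.06 × 0.05 = 0.003
  T6: 0.46 × 0.264 = 0.12144
  T3: 0.25 × 0.05 = 0.0125
  T5: 0.18 × 0.04 = 0.0072
  T2: 0.05 × 0.208 = 0.0104
Total = 0.15454.
P(T4 | anomaly) = 0.003/0.15454 ≈ 0.019
P(T6 | anomaly) = 0.12144/0.15454 ≈ 0.786
P(T3 | anomaly) = 0.0125/0.15454 ≈ 0.081
P(T5 | anomaly) = 0.0072/0.15454 ≈ 0.047
P(T2 | anomaly) = 0.0104/0.15454 ≈ 0.067
(Check: 0.019+0.786+0.081+0.047+0.067 = 1.000.)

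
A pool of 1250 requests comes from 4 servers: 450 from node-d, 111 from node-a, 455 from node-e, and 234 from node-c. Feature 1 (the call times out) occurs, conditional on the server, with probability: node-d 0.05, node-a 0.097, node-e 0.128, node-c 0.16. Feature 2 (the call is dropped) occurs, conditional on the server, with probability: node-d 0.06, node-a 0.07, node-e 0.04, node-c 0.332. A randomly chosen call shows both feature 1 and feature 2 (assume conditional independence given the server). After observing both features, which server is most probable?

Prior × likelihood for each hypothesis:
  node-d: 0.36 × 0.05 × 0.06 = 0.00108
  node-a: 0.0888 × 0.097 × 0.07 = 0.000602952
  node-e: 0.364 × 0.128 × 0.04 = 0.00186368
  node-c: 0.1872 × 0.16 × 0.332 = 0.009944064
Normalizing constant = 0.013490696.
Largest term belongs to node-c, so node-c is most probable.

node-c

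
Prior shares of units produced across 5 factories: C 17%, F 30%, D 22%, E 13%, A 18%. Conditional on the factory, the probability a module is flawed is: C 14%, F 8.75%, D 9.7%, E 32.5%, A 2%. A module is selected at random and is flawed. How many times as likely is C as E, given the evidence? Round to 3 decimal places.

Unnormalized posteriors (prior × likelihood):
  C: 0.17 × 0.14 = 0.0238
  F: 0.3 × 0.0875 = 0.02625
  D: 0.22 × 0.097 = 0.02134
  E: 0.13 × 0.325 = 0.04225
  A: 0.18 × 0.02 = 0.0036
Sum = 0.11724.
The ratio is 0.0238 / 0.04225 (the normalizer cancels) = 0.563.

0.563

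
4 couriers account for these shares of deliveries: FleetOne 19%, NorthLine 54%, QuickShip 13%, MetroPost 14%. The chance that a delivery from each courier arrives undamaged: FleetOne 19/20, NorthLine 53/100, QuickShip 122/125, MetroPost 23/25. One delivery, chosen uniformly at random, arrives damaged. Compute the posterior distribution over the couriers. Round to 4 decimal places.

FleetOne 0.0342, NorthLine 0.9142, QuickShip 0.0112, MetroPost 0.0403

Taking complements, P(damaged | each) = FleetOne 0.05, NorthLine 0.47, QuickShip 0.024, MetroPost 0.08.
Compute prior × likelihood for every hypothesis:
  FleetOne: 0.19 × 0.05 = 0.0095
  NorthLine: 0.54 × 0.47 = 0.2538
  QuickShip: 0.13 × 0.024 = 0.00312
  MetroPost: 0.14 × 0.08 = 0.0112
Sum = 0.27762.
P(FleetOne | damaged) = 0.0095/0.27762 ≈ 0.0342
P(NorthLine | damaged) = 0.2538/0.27762 ≈ 0.9142
P(QuickShip | damaged) = 0.00312/0.27762 ≈ 0.0112
P(MetroPost | damaged) = 0.0112/0.27762 ≈ 0.0403
(Check: 0.0342+0.9142+0.0112+0.0403 = 0.9999.)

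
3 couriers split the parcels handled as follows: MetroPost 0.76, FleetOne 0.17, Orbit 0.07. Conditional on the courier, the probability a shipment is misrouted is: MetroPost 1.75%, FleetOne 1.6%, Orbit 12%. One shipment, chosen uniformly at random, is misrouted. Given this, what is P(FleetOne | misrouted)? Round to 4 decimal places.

0.1114

Unnormalized posteriors (prior × likelihood):
  MetroPost: 0.76 × 0.0175 = 0.0133
  FleetOne: 0.17 × 0.016 = 0.00272
  Orbit: 0.07 × 0.12 = 0.0084
Total = 0.02442.
P(FleetOne | evidence) = 0.00272 / 0.02442 ≈ 0.1114.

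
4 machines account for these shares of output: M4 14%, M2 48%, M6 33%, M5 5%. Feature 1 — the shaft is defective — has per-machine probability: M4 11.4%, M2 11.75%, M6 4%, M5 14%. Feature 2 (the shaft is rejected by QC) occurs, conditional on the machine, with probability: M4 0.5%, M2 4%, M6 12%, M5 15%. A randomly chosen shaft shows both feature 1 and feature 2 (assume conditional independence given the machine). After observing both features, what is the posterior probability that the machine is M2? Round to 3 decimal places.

0.454

Unnormalized posteriors (prior × likelihood):
  M4: 0.14 × 0.114 × 0.005 = 0.0000798
  M2: 0.48 × 0.1175 × 0.04 = 0.002256
  M6: 0.33 × 0.04 × 0.12 = 0.001584
  M5: 0.05 × 0.14 × 0.15 = 0.00105
Normalizing constant = 0.0049698.
P(M2 | evidence) = 0.002256 / 0.0049698 ≈ 0.454.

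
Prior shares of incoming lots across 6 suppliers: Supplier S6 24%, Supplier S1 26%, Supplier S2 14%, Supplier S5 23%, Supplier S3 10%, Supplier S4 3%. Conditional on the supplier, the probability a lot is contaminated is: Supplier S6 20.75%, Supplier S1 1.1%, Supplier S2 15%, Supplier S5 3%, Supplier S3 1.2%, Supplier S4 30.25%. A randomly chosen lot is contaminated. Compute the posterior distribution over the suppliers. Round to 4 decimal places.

Unnormalized posteriors (prior × likelihood):
  Supplier S6: 0.24 × 0.2075 = 0.0498
  Supplier S1: 0.26 × 0.011 = 0.00286
  Supplier S2: 0.14 × 0.15 = 0.021
  Supplier S5: 0.23 × 0.03 = 0.0069
  Supplier S3: 0.1 × 0.012 = 0.0012
  Supplier S4: 0.03 × 0.3025 = 0.009075
Sum = 0.090835.
P(Supplier S6 | contaminated) = 0.0498/0.090835 ≈ 0.5482
P(Supplier S1 | contaminated) = 0.00286/0.090835 ≈ 0.0315
P(Supplier S2 | contaminated) = 0.021/0.090835 ≈ 0.2312
P(Supplier S5 | contaminated) = 0.0069/0.090835 ≈ 0.0760
P(Supplier S3 | contaminated) = 0.0012/0.090835 ≈ 0.0132
P(Supplier S4 | contaminated) = 0.009075/0.090835 ≈ 0.0999
(Check: 0.5482+0.0315+0.2312+0.0760+0.0132+0.0999 = 1.0000.)

Supplier S6 0.5482, Supplier S1 0.0315, Supplier S2 0.2312, Supplier S5 0.0760, Supplier S3 0.0132, Supplier S4 0.0999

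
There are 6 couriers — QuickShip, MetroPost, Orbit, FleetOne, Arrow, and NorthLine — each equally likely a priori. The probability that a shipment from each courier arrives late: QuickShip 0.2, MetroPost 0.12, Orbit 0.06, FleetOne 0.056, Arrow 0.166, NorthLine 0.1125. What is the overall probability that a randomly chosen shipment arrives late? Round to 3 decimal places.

0.119

With a uniform prior (1/6 each), posterior ∝ likelihood:
  QuickShip: 0.2
  MetroPost: 0.12
  Orbit: 0.06
  FleetOne: 0.056
  Arrow: 0.166
  NorthLine: 0.1125
P(late) = (1/6) × (0.2 + 0.12 + 0.06 + 0.056 + 0.166 + 0.1125) = 0.7145/6 ≈ 0.119.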